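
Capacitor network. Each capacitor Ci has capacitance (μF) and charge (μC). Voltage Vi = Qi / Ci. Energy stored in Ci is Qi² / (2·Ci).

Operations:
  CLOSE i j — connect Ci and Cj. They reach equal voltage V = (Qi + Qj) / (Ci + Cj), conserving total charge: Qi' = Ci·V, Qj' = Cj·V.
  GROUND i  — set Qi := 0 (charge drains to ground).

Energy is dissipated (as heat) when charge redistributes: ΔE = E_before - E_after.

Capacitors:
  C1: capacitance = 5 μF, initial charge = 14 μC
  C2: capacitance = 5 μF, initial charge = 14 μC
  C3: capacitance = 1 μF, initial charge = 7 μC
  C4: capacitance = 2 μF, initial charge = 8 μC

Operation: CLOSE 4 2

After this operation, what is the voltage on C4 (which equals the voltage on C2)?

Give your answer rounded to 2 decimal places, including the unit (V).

Initial: C1(5μF, Q=14μC, V=2.80V), C2(5μF, Q=14μC, V=2.80V), C3(1μF, Q=7μC, V=7.00V), C4(2μF, Q=8μC, V=4.00V)
Op 1: CLOSE 4-2: Q_total=22.00, C_total=7.00, V=3.14; Q4=6.29, Q2=15.71; dissipated=1.029

Answer: 3.14 V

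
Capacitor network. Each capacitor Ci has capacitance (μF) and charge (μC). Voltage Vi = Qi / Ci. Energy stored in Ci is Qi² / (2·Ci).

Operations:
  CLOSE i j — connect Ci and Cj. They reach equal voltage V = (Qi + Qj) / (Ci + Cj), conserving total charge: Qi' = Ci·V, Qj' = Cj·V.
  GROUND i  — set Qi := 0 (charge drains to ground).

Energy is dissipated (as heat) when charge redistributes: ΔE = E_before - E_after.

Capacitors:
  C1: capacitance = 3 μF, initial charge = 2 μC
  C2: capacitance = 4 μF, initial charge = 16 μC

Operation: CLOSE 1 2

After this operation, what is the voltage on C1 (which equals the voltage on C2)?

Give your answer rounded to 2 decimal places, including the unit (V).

Initial: C1(3μF, Q=2μC, V=0.67V), C2(4μF, Q=16μC, V=4.00V)
Op 1: CLOSE 1-2: Q_total=18.00, C_total=7.00, V=2.57; Q1=7.71, Q2=10.29; dissipated=9.524

Answer: 2.57 V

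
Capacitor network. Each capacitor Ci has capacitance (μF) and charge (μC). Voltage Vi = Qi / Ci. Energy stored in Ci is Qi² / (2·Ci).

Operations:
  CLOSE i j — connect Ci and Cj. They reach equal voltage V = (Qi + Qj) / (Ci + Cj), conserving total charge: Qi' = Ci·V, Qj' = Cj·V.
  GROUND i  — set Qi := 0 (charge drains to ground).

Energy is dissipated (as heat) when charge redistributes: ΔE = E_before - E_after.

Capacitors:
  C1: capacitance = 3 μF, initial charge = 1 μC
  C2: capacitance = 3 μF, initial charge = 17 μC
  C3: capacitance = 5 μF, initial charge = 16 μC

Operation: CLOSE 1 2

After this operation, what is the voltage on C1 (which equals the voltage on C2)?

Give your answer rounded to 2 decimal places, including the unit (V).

Answer: 3.00 V

Derivation:
Initial: C1(3μF, Q=1μC, V=0.33V), C2(3μF, Q=17μC, V=5.67V), C3(5μF, Q=16μC, V=3.20V)
Op 1: CLOSE 1-2: Q_total=18.00, C_total=6.00, V=3.00; Q1=9.00, Q2=9.00; dissipated=21.333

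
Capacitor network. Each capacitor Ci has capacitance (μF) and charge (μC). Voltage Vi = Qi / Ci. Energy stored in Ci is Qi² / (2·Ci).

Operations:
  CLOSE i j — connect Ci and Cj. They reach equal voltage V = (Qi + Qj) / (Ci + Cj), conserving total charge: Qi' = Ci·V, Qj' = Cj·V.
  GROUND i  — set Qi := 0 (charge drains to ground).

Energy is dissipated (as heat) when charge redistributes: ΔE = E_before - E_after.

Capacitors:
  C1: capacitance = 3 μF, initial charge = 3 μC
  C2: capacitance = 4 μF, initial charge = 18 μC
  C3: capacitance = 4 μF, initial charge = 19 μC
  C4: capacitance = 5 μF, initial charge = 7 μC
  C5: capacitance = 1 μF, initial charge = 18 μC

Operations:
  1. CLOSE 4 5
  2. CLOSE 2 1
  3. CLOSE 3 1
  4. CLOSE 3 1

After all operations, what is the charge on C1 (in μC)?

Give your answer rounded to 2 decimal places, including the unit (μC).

Answer: 12.00 μC

Derivation:
Initial: C1(3μF, Q=3μC, V=1.00V), C2(4μF, Q=18μC, V=4.50V), C3(4μF, Q=19μC, V=4.75V), C4(5μF, Q=7μC, V=1.40V), C5(1μF, Q=18μC, V=18.00V)
Op 1: CLOSE 4-5: Q_total=25.00, C_total=6.00, V=4.17; Q4=20.83, Q5=4.17; dissipated=114.817
Op 2: CLOSE 2-1: Q_total=21.00, C_total=7.00, V=3.00; Q2=12.00, Q1=9.00; dissipated=10.500
Op 3: CLOSE 3-1: Q_total=28.00, C_total=7.00, V=4.00; Q3=16.00, Q1=12.00; dissipated=2.625
Op 4: CLOSE 3-1: Q_total=28.00, C_total=7.00, V=4.00; Q3=16.00, Q1=12.00; dissipated=0.000
Final charges: Q1=12.00, Q2=12.00, Q3=16.00, Q4=20.83, Q5=4.17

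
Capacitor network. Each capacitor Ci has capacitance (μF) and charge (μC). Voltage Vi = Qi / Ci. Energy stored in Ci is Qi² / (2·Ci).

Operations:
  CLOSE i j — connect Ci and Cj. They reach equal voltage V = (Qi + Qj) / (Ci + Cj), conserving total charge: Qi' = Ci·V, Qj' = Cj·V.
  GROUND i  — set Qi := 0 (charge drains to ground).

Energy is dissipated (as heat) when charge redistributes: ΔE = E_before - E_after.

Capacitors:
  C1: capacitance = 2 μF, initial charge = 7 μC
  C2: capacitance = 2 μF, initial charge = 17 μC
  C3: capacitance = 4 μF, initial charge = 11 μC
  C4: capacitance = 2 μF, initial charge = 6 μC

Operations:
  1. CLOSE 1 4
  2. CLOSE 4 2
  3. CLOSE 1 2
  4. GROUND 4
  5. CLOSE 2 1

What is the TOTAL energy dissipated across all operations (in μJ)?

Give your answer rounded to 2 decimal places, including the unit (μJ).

Initial: C1(2μF, Q=7μC, V=3.50V), C2(2μF, Q=17μC, V=8.50V), C3(4μF, Q=11μC, V=2.75V), C4(2μF, Q=6μC, V=3.00V)
Op 1: CLOSE 1-4: Q_total=13.00, C_total=4.00, V=3.25; Q1=6.50, Q4=6.50; dissipated=0.125
Op 2: CLOSE 4-2: Q_total=23.50, C_total=4.00, V=5.88; Q4=11.75, Q2=11.75; dissipated=13.781
Op 3: CLOSE 1-2: Q_total=18.25, C_total=4.00, V=4.56; Q1=9.12, Q2=9.12; dissipated=3.445
Op 4: GROUND 4: Q4=0; energy lost=34.516
Op 5: CLOSE 2-1: Q_total=18.25, C_total=4.00, V=4.56; Q2=9.12, Q1=9.12; dissipated=0.000
Total dissipated: 51.867 μJ

Answer: 51.87 μJ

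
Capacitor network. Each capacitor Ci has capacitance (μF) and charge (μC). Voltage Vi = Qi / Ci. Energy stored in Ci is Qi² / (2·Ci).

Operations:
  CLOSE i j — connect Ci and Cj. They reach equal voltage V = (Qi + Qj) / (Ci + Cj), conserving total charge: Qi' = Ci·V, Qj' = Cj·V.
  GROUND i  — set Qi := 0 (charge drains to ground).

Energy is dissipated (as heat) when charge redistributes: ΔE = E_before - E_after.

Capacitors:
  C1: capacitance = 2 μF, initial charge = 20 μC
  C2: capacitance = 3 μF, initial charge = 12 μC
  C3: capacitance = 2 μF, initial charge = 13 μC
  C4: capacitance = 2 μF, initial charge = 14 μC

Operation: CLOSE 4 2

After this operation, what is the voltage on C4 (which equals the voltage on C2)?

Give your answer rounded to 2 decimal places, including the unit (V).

Answer: 5.20 V

Derivation:
Initial: C1(2μF, Q=20μC, V=10.00V), C2(3μF, Q=12μC, V=4.00V), C3(2μF, Q=13μC, V=6.50V), C4(2μF, Q=14μC, V=7.00V)
Op 1: CLOSE 4-2: Q_total=26.00, C_total=5.00, V=5.20; Q4=10.40, Q2=15.60; dissipated=5.400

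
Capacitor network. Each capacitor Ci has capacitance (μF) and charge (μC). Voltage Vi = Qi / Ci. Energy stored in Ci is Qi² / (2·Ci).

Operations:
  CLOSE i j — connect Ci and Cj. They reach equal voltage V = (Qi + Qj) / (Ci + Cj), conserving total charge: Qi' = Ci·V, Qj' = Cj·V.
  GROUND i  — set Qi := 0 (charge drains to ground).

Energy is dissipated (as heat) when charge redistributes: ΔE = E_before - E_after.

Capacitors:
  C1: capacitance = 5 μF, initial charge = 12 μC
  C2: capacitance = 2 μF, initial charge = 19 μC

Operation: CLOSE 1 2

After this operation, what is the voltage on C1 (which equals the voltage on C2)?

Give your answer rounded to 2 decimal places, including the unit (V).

Answer: 4.43 V

Derivation:
Initial: C1(5μF, Q=12μC, V=2.40V), C2(2μF, Q=19μC, V=9.50V)
Op 1: CLOSE 1-2: Q_total=31.00, C_total=7.00, V=4.43; Q1=22.14, Q2=8.86; dissipated=36.007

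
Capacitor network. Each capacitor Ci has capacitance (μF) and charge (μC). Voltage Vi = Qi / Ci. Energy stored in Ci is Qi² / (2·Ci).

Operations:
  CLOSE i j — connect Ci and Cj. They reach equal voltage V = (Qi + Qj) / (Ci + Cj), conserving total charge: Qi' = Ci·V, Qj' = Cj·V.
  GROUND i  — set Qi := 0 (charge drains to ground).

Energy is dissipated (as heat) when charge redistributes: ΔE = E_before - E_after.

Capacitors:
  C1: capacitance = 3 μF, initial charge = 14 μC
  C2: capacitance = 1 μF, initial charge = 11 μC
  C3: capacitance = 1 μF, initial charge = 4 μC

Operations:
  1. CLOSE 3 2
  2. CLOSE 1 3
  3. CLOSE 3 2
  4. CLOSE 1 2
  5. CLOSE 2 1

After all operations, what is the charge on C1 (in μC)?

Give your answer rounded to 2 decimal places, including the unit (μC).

Answer: 16.92 μC

Derivation:
Initial: C1(3μF, Q=14μC, V=4.67V), C2(1μF, Q=11μC, V=11.00V), C3(1μF, Q=4μC, V=4.00V)
Op 1: CLOSE 3-2: Q_total=15.00, C_total=2.00, V=7.50; Q3=7.50, Q2=7.50; dissipated=12.250
Op 2: CLOSE 1-3: Q_total=21.50, C_total=4.00, V=5.38; Q1=16.12, Q3=5.38; dissipated=3.010
Op 3: CLOSE 3-2: Q_total=12.88, C_total=2.00, V=6.44; Q3=6.44, Q2=6.44; dissipated=1.129
Op 4: CLOSE 1-2: Q_total=22.56, C_total=4.00, V=5.64; Q1=16.92, Q2=5.64; dissipated=0.423
Op 5: CLOSE 2-1: Q_total=22.56, C_total=4.00, V=5.64; Q2=5.64, Q1=16.92; dissipated=0.000
Final charges: Q1=16.92, Q2=5.64, Q3=6.44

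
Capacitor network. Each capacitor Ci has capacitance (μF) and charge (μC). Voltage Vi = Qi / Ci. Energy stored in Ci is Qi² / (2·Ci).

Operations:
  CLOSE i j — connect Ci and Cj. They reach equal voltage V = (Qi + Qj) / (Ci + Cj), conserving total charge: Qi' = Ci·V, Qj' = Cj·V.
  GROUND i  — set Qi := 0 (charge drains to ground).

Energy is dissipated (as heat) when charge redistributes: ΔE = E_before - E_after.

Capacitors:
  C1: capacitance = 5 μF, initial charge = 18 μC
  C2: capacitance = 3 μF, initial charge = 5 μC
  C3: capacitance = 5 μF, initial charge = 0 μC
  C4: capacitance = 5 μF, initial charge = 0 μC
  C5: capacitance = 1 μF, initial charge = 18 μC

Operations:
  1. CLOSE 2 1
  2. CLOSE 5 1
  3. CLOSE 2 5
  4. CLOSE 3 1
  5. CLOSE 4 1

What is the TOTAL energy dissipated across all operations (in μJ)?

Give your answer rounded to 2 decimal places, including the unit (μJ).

Answer: 146.70 μJ

Derivation:
Initial: C1(5μF, Q=18μC, V=3.60V), C2(3μF, Q=5μC, V=1.67V), C3(5μF, Q=0μC, V=0.00V), C4(5μF, Q=0μC, V=0.00V), C5(1μF, Q=18μC, V=18.00V)
Op 1: CLOSE 2-1: Q_total=23.00, C_total=8.00, V=2.88; Q2=8.62, Q1=14.38; dissipated=3.504
Op 2: CLOSE 5-1: Q_total=32.38, C_total=6.00, V=5.40; Q5=5.40, Q1=26.98; dissipated=95.319
Op 3: CLOSE 2-5: Q_total=14.02, C_total=4.00, V=3.51; Q2=10.52, Q5=3.51; dissipated=2.383
Op 4: CLOSE 3-1: Q_total=26.98, C_total=10.00, V=2.70; Q3=13.49, Q1=13.49; dissipated=36.394
Op 5: CLOSE 4-1: Q_total=13.49, C_total=10.00, V=1.35; Q4=6.74, Q1=6.74; dissipated=9.098
Total dissipated: 146.698 μJ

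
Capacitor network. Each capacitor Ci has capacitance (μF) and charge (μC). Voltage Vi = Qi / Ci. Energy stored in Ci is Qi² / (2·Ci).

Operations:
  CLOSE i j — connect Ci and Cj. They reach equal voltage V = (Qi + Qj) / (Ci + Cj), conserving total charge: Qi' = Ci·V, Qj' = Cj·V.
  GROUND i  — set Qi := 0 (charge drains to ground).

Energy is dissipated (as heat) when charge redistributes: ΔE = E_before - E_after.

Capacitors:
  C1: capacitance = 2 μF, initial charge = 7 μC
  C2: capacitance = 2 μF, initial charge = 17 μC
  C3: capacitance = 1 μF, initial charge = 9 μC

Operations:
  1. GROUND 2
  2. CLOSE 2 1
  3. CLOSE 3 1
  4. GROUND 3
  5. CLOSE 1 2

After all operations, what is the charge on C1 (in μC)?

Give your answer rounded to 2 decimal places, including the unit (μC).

Answer: 5.92 μC

Derivation:
Initial: C1(2μF, Q=7μC, V=3.50V), C2(2μF, Q=17μC, V=8.50V), C3(1μF, Q=9μC, V=9.00V)
Op 1: GROUND 2: Q2=0; energy lost=72.250
Op 2: CLOSE 2-1: Q_total=7.00, C_total=4.00, V=1.75; Q2=3.50, Q1=3.50; dissipated=6.125
Op 3: CLOSE 3-1: Q_total=12.50, C_total=3.00, V=4.17; Q3=4.17, Q1=8.33; dissipated=17.521
Op 4: GROUND 3: Q3=0; energy lost=8.681
Op 5: CLOSE 1-2: Q_total=11.83, C_total=4.00, V=2.96; Q1=5.92, Q2=5.92; dissipated=2.920
Final charges: Q1=5.92, Q2=5.92, Q3=0.00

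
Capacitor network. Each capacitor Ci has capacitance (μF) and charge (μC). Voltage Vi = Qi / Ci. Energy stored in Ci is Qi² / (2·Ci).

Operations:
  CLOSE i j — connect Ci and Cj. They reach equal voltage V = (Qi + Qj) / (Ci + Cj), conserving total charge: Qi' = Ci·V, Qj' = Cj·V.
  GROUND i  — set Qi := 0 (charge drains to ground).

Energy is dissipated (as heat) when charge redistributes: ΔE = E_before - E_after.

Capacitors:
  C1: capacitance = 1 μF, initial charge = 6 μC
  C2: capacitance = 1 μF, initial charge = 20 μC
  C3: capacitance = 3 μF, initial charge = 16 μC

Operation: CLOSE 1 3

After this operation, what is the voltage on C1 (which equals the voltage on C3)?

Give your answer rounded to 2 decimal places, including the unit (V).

Initial: C1(1μF, Q=6μC, V=6.00V), C2(1μF, Q=20μC, V=20.00V), C3(3μF, Q=16μC, V=5.33V)
Op 1: CLOSE 1-3: Q_total=22.00, C_total=4.00, V=5.50; Q1=5.50, Q3=16.50; dissipated=0.167

Answer: 5.50 V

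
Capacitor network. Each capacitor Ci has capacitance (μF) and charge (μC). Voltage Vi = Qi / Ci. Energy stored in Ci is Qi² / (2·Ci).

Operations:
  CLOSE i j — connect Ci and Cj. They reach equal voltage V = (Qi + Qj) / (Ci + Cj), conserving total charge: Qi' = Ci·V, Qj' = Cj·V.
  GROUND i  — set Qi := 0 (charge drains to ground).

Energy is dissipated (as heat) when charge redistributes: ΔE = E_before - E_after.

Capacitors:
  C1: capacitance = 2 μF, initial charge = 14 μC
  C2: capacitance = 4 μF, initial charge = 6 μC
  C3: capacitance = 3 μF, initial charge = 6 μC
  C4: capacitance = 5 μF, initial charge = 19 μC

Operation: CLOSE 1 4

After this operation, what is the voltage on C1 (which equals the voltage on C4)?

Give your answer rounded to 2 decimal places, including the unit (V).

Answer: 4.71 V

Derivation:
Initial: C1(2μF, Q=14μC, V=7.00V), C2(4μF, Q=6μC, V=1.50V), C3(3μF, Q=6μC, V=2.00V), C4(5μF, Q=19μC, V=3.80V)
Op 1: CLOSE 1-4: Q_total=33.00, C_total=7.00, V=4.71; Q1=9.43, Q4=23.57; dissipated=7.314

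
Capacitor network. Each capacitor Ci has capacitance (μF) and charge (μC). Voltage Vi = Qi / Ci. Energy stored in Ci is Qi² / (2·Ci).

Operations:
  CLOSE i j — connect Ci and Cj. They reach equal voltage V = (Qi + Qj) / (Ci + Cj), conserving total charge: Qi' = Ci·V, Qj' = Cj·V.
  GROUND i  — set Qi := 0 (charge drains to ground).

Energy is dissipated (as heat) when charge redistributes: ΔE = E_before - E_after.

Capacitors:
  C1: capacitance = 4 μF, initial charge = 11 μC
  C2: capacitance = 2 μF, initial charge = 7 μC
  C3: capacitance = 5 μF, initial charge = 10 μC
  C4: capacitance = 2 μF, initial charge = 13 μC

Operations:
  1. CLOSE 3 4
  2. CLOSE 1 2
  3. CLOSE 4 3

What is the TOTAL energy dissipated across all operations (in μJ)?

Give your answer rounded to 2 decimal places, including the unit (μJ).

Initial: C1(4μF, Q=11μC, V=2.75V), C2(2μF, Q=7μC, V=3.50V), C3(5μF, Q=10μC, V=2.00V), C4(2μF, Q=13μC, V=6.50V)
Op 1: CLOSE 3-4: Q_total=23.00, C_total=7.00, V=3.29; Q3=16.43, Q4=6.57; dissipated=14.464
Op 2: CLOSE 1-2: Q_total=18.00, C_total=6.00, V=3.00; Q1=12.00, Q2=6.00; dissipated=0.375
Op 3: CLOSE 4-3: Q_total=23.00, C_total=7.00, V=3.29; Q4=6.57, Q3=16.43; dissipated=0.000
Total dissipated: 14.839 μJ

Answer: 14.84 μJ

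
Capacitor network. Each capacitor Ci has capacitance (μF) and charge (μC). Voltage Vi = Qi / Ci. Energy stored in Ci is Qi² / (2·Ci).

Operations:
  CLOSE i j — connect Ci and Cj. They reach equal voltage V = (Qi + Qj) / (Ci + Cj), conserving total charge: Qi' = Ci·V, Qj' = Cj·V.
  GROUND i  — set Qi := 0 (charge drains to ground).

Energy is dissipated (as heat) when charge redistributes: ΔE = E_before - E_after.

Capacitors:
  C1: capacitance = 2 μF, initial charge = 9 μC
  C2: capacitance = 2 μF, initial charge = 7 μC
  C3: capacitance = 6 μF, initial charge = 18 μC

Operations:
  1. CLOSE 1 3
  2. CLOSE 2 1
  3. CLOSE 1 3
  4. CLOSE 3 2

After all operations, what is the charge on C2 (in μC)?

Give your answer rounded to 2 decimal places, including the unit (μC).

Initial: C1(2μF, Q=9μC, V=4.50V), C2(2μF, Q=7μC, V=3.50V), C3(6μF, Q=18μC, V=3.00V)
Op 1: CLOSE 1-3: Q_total=27.00, C_total=8.00, V=3.38; Q1=6.75, Q3=20.25; dissipated=1.688
Op 2: CLOSE 2-1: Q_total=13.75, C_total=4.00, V=3.44; Q2=6.88, Q1=6.88; dissipated=0.008
Op 3: CLOSE 1-3: Q_total=27.12, C_total=8.00, V=3.39; Q1=6.78, Q3=20.34; dissipated=0.003
Op 4: CLOSE 3-2: Q_total=27.22, C_total=8.00, V=3.40; Q3=20.41, Q2=6.80; dissipated=0.002
Final charges: Q1=6.78, Q2=6.80, Q3=20.41

Answer: 6.80 μC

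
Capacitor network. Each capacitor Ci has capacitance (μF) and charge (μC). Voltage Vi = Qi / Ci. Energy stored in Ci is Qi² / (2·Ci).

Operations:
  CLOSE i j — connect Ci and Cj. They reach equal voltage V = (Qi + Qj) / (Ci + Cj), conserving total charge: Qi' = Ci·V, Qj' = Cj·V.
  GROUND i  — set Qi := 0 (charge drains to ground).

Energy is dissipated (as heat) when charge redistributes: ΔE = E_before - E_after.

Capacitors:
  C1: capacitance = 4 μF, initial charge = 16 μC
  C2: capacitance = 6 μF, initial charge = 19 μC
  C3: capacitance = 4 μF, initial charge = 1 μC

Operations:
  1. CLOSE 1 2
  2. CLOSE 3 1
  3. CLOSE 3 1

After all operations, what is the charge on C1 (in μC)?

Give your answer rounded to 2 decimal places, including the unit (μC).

Initial: C1(4μF, Q=16μC, V=4.00V), C2(6μF, Q=19μC, V=3.17V), C3(4μF, Q=1μC, V=0.25V)
Op 1: CLOSE 1-2: Q_total=35.00, C_total=10.00, V=3.50; Q1=14.00, Q2=21.00; dissipated=0.833
Op 2: CLOSE 3-1: Q_total=15.00, C_total=8.00, V=1.88; Q3=7.50, Q1=7.50; dissipated=10.562
Op 3: CLOSE 3-1: Q_total=15.00, C_total=8.00, V=1.88; Q3=7.50, Q1=7.50; dissipated=0.000
Final charges: Q1=7.50, Q2=21.00, Q3=7.50

Answer: 7.50 μC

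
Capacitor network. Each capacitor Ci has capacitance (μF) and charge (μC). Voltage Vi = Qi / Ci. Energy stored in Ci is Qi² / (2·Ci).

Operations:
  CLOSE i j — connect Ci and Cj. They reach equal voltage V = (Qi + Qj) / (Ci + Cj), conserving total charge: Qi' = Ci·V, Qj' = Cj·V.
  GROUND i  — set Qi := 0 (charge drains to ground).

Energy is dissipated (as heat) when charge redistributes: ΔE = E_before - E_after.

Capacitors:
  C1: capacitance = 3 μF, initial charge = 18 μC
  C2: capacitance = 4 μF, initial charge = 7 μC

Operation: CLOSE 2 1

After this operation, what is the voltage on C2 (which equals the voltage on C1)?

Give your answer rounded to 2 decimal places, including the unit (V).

Answer: 3.57 V

Derivation:
Initial: C1(3μF, Q=18μC, V=6.00V), C2(4μF, Q=7μC, V=1.75V)
Op 1: CLOSE 2-1: Q_total=25.00, C_total=7.00, V=3.57; Q2=14.29, Q1=10.71; dissipated=15.482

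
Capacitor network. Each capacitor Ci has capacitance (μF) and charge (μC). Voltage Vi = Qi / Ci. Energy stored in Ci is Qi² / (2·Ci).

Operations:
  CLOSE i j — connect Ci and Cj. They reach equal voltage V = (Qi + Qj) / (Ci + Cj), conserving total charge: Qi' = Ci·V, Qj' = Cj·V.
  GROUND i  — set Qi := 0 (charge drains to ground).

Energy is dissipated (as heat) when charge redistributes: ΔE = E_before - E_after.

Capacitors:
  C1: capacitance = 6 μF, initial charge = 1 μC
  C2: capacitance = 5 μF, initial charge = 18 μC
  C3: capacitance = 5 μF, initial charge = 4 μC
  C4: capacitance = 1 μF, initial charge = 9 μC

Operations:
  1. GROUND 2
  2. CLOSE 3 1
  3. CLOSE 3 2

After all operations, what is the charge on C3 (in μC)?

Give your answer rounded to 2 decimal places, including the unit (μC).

Initial: C1(6μF, Q=1μC, V=0.17V), C2(5μF, Q=18μC, V=3.60V), C3(5μF, Q=4μC, V=0.80V), C4(1μF, Q=9μC, V=9.00V)
Op 1: GROUND 2: Q2=0; energy lost=32.400
Op 2: CLOSE 3-1: Q_total=5.00, C_total=11.00, V=0.45; Q3=2.27, Q1=2.73; dissipated=0.547
Op 3: CLOSE 3-2: Q_total=2.27, C_total=10.00, V=0.23; Q3=1.14, Q2=1.14; dissipated=0.258
Final charges: Q1=2.73, Q2=1.14, Q3=1.14, Q4=9.00

Answer: 1.14 μC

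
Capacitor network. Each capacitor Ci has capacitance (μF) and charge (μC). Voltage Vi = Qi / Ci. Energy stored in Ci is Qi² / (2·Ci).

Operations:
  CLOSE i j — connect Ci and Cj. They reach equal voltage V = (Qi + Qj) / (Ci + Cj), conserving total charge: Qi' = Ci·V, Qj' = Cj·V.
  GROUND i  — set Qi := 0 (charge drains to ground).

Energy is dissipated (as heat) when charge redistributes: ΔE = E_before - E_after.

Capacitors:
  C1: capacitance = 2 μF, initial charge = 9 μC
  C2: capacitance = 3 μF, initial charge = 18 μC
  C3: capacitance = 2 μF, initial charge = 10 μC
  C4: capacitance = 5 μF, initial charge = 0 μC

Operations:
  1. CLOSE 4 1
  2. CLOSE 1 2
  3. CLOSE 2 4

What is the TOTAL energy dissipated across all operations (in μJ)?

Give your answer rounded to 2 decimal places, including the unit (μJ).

Initial: C1(2μF, Q=9μC, V=4.50V), C2(3μF, Q=18μC, V=6.00V), C3(2μF, Q=10μC, V=5.00V), C4(5μF, Q=0μC, V=0.00V)
Op 1: CLOSE 4-1: Q_total=9.00, C_total=7.00, V=1.29; Q4=6.43, Q1=2.57; dissipated=14.464
Op 2: CLOSE 1-2: Q_total=20.57, C_total=5.00, V=4.11; Q1=8.23, Q2=12.34; dissipated=13.335
Op 3: CLOSE 2-4: Q_total=18.77, C_total=8.00, V=2.35; Q2=7.04, Q4=11.73; dissipated=7.501
Total dissipated: 35.300 μJ

Answer: 35.30 μJ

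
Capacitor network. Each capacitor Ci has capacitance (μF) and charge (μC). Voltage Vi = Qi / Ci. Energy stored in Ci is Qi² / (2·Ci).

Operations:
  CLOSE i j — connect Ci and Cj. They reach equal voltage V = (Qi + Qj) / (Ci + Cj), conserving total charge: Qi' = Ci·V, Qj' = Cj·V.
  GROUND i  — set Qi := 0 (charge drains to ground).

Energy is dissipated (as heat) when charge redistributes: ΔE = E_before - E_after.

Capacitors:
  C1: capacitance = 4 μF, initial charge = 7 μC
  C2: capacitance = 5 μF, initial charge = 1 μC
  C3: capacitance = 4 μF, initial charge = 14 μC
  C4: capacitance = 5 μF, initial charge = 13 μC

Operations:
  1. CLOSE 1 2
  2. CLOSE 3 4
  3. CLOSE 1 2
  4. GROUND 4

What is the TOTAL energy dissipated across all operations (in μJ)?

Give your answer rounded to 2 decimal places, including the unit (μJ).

Answer: 26.07 μJ

Derivation:
Initial: C1(4μF, Q=7μC, V=1.75V), C2(5μF, Q=1μC, V=0.20V), C3(4μF, Q=14μC, V=3.50V), C4(5μF, Q=13μC, V=2.60V)
Op 1: CLOSE 1-2: Q_total=8.00, C_total=9.00, V=0.89; Q1=3.56, Q2=4.44; dissipated=2.669
Op 2: CLOSE 3-4: Q_total=27.00, C_total=9.00, V=3.00; Q3=12.00, Q4=15.00; dissipated=0.900
Op 3: CLOSE 1-2: Q_total=8.00, C_total=9.00, V=0.89; Q1=3.56, Q2=4.44; dissipated=0.000
Op 4: GROUND 4: Q4=0; energy lost=22.500
Total dissipated: 26.069 μJ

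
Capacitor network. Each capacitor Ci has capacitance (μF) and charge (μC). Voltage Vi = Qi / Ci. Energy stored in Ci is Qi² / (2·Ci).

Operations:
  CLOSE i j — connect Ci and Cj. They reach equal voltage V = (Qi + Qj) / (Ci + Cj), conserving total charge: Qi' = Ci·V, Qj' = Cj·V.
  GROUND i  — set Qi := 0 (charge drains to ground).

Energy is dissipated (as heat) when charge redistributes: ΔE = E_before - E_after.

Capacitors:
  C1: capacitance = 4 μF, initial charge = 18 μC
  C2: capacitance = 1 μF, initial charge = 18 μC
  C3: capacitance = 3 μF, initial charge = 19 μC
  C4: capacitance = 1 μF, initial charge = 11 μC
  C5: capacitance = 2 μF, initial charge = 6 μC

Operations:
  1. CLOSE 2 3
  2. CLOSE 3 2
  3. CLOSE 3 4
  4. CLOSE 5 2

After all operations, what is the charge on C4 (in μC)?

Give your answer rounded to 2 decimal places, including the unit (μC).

Answer: 9.69 μC

Derivation:
Initial: C1(4μF, Q=18μC, V=4.50V), C2(1μF, Q=18μC, V=18.00V), C3(3μF, Q=19μC, V=6.33V), C4(1μF, Q=11μC, V=11.00V), C5(2μF, Q=6μC, V=3.00V)
Op 1: CLOSE 2-3: Q_total=37.00, C_total=4.00, V=9.25; Q2=9.25, Q3=27.75; dissipated=51.042
Op 2: CLOSE 3-2: Q_total=37.00, C_total=4.00, V=9.25; Q3=27.75, Q2=9.25; dissipated=0.000
Op 3: CLOSE 3-4: Q_total=38.75, C_total=4.00, V=9.69; Q3=29.06, Q4=9.69; dissipated=1.148
Op 4: CLOSE 5-2: Q_total=15.25, C_total=3.00, V=5.08; Q5=10.17, Q2=5.08; dissipated=13.021
Final charges: Q1=18.00, Q2=5.08, Q3=29.06, Q4=9.69, Q5=10.17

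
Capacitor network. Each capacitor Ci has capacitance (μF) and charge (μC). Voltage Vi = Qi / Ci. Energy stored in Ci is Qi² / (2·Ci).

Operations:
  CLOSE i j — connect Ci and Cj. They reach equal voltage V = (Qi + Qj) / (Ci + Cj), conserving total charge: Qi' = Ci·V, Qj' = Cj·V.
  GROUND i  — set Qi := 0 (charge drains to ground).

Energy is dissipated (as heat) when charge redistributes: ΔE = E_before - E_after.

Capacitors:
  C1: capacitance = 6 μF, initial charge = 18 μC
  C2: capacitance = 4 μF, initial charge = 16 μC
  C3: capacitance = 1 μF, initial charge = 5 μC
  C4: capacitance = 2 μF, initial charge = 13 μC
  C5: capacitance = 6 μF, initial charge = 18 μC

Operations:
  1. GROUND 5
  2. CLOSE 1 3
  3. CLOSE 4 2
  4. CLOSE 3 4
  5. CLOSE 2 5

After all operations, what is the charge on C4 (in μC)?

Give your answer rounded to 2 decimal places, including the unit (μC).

Initial: C1(6μF, Q=18μC, V=3.00V), C2(4μF, Q=16μC, V=4.00V), C3(1μF, Q=5μC, V=5.00V), C4(2μF, Q=13μC, V=6.50V), C5(6μF, Q=18μC, V=3.00V)
Op 1: GROUND 5: Q5=0; energy lost=27.000
Op 2: CLOSE 1-3: Q_total=23.00, C_total=7.00, V=3.29; Q1=19.71, Q3=3.29; dissipated=1.714
Op 3: CLOSE 4-2: Q_total=29.00, C_total=6.00, V=4.83; Q4=9.67, Q2=19.33; dissipated=4.167
Op 4: CLOSE 3-4: Q_total=12.95, C_total=3.00, V=4.32; Q3=4.32, Q4=8.63; dissipated=0.798
Op 5: CLOSE 2-5: Q_total=19.33, C_total=10.00, V=1.93; Q2=7.73, Q5=11.60; dissipated=28.033
Final charges: Q1=19.71, Q2=7.73, Q3=4.32, Q4=8.63, Q5=11.60

Answer: 8.63 μC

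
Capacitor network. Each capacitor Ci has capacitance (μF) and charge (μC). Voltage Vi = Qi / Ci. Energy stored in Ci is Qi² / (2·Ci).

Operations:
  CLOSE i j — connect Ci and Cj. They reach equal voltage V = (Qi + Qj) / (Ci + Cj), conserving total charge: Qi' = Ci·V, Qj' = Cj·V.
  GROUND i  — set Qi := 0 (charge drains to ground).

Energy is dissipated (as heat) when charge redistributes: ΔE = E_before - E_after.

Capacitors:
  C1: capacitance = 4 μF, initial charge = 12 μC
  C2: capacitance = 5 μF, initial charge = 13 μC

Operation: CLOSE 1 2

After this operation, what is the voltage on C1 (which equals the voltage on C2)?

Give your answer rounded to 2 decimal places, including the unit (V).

Answer: 2.78 V

Derivation:
Initial: C1(4μF, Q=12μC, V=3.00V), C2(5μF, Q=13μC, V=2.60V)
Op 1: CLOSE 1-2: Q_total=25.00, C_total=9.00, V=2.78; Q1=11.11, Q2=13.89; dissipated=0.178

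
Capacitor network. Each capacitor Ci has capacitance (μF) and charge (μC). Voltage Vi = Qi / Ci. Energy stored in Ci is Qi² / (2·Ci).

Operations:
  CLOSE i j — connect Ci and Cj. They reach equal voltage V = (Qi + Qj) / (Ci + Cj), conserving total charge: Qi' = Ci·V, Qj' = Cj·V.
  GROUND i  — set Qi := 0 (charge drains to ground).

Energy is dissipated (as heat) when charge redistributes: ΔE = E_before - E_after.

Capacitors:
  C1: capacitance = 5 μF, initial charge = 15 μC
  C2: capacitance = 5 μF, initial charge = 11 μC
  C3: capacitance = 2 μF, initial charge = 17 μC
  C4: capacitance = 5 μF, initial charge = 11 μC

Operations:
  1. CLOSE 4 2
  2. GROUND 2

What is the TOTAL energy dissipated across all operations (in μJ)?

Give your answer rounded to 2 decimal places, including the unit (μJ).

Answer: 12.10 μJ

Derivation:
Initial: C1(5μF, Q=15μC, V=3.00V), C2(5μF, Q=11μC, V=2.20V), C3(2μF, Q=17μC, V=8.50V), C4(5μF, Q=11μC, V=2.20V)
Op 1: CLOSE 4-2: Q_total=22.00, C_total=10.00, V=2.20; Q4=11.00, Q2=11.00; dissipated=0.000
Op 2: GROUND 2: Q2=0; energy lost=12.100
Total dissipated: 12.100 μJ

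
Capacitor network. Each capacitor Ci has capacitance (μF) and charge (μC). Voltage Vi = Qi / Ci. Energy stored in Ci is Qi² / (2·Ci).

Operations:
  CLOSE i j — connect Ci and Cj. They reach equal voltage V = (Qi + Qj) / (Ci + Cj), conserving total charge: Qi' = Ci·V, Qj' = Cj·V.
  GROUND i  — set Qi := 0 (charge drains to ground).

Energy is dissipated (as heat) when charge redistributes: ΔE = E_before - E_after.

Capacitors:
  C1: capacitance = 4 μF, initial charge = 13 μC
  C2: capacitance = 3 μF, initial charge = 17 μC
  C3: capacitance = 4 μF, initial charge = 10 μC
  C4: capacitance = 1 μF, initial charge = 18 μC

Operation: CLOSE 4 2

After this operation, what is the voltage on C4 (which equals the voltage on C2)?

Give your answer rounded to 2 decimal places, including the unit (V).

Answer: 8.75 V

Derivation:
Initial: C1(4μF, Q=13μC, V=3.25V), C2(3μF, Q=17μC, V=5.67V), C3(4μF, Q=10μC, V=2.50V), C4(1μF, Q=18μC, V=18.00V)
Op 1: CLOSE 4-2: Q_total=35.00, C_total=4.00, V=8.75; Q4=8.75, Q2=26.25; dissipated=57.042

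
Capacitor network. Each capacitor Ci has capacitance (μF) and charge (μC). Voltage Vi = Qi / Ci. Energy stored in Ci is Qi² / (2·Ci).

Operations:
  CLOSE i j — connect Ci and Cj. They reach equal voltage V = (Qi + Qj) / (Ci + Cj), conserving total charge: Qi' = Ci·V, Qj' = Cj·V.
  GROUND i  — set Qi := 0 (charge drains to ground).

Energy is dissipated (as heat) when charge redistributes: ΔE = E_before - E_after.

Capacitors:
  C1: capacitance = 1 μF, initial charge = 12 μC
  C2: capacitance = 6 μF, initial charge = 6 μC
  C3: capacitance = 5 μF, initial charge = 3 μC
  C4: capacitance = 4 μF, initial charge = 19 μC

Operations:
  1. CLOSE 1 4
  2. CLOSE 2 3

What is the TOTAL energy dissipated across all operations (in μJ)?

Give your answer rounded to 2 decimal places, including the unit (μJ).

Initial: C1(1μF, Q=12μC, V=12.00V), C2(6μF, Q=6μC, V=1.00V), C3(5μF, Q=3μC, V=0.60V), C4(4μF, Q=19μC, V=4.75V)
Op 1: CLOSE 1-4: Q_total=31.00, C_total=5.00, V=6.20; Q1=6.20, Q4=24.80; dissipated=21.025
Op 2: CLOSE 2-3: Q_total=9.00, C_total=11.00, V=0.82; Q2=4.91, Q3=4.09; dissipated=0.218
Total dissipated: 21.243 μJ

Answer: 21.24 μJ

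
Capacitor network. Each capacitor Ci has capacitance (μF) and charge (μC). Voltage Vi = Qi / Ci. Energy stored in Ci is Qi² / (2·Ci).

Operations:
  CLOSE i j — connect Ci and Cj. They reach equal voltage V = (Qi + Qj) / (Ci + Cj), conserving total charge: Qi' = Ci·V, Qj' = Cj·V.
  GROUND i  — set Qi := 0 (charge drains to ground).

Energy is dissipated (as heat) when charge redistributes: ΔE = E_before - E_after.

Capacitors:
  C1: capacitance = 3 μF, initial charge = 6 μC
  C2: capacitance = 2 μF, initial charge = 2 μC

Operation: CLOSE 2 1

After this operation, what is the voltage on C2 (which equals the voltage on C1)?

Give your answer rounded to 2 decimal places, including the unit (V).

Answer: 1.60 V

Derivation:
Initial: C1(3μF, Q=6μC, V=2.00V), C2(2μF, Q=2μC, V=1.00V)
Op 1: CLOSE 2-1: Q_total=8.00, C_total=5.00, V=1.60; Q2=3.20, Q1=4.80; dissipated=0.600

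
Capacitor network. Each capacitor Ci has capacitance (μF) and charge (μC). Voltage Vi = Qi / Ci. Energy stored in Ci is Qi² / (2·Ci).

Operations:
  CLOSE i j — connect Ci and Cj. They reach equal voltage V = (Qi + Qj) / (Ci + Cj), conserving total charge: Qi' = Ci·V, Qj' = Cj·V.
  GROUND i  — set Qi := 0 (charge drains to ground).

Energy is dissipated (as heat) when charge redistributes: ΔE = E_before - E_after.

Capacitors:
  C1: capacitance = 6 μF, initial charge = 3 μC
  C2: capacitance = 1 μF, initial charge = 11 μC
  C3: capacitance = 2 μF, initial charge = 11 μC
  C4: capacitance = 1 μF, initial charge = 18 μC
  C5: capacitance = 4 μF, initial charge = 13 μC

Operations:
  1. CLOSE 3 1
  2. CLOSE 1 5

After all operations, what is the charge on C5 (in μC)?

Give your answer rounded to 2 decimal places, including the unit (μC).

Initial: C1(6μF, Q=3μC, V=0.50V), C2(1μF, Q=11μC, V=11.00V), C3(2μF, Q=11μC, V=5.50V), C4(1μF, Q=18μC, V=18.00V), C5(4μF, Q=13μC, V=3.25V)
Op 1: CLOSE 3-1: Q_total=14.00, C_total=8.00, V=1.75; Q3=3.50, Q1=10.50; dissipated=18.750
Op 2: CLOSE 1-5: Q_total=23.50, C_total=10.00, V=2.35; Q1=14.10, Q5=9.40; dissipated=2.700
Final charges: Q1=14.10, Q2=11.00, Q3=3.50, Q4=18.00, Q5=9.40

Answer: 9.40 μC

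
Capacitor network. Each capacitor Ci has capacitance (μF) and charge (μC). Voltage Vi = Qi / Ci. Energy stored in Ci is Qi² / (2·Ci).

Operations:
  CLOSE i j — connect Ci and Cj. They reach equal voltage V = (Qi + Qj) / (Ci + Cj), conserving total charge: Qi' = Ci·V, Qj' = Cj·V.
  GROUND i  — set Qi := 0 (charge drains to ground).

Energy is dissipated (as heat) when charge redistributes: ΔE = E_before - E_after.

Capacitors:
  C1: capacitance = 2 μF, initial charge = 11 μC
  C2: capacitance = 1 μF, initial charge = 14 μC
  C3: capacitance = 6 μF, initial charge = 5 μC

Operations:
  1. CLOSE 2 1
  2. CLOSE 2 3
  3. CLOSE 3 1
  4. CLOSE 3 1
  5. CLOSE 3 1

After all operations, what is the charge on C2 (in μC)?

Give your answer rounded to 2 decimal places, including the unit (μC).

Initial: C1(2μF, Q=11μC, V=5.50V), C2(1μF, Q=14μC, V=14.00V), C3(6μF, Q=5μC, V=0.83V)
Op 1: CLOSE 2-1: Q_total=25.00, C_total=3.00, V=8.33; Q2=8.33, Q1=16.67; dissipated=24.083
Op 2: CLOSE 2-3: Q_total=13.33, C_total=7.00, V=1.90; Q2=1.90, Q3=11.43; dissipated=24.107
Op 3: CLOSE 3-1: Q_total=28.10, C_total=8.00, V=3.51; Q3=21.07, Q1=7.02; dissipated=30.995
Op 4: CLOSE 3-1: Q_total=28.10, C_total=8.00, V=3.51; Q3=21.07, Q1=7.02; dissipated=0.000
Op 5: CLOSE 3-1: Q_total=28.10, C_total=8.00, V=3.51; Q3=21.07, Q1=7.02; dissipated=0.000
Final charges: Q1=7.02, Q2=1.90, Q3=21.07

Answer: 1.90 μC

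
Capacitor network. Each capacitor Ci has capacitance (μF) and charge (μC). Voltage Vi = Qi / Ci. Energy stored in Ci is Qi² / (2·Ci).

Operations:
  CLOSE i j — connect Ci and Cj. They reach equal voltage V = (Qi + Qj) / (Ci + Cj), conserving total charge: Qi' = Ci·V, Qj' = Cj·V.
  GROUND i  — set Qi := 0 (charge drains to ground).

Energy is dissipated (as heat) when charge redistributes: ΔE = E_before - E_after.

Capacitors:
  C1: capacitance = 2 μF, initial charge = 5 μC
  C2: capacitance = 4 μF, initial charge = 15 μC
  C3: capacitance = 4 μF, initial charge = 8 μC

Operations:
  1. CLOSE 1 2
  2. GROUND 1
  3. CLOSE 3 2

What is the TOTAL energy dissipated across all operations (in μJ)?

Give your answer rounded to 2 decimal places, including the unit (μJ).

Answer: 13.93 μJ

Derivation:
Initial: C1(2μF, Q=5μC, V=2.50V), C2(4μF, Q=15μC, V=3.75V), C3(4μF, Q=8μC, V=2.00V)
Op 1: CLOSE 1-2: Q_total=20.00, C_total=6.00, V=3.33; Q1=6.67, Q2=13.33; dissipated=1.042
Op 2: GROUND 1: Q1=0; energy lost=11.111
Op 3: CLOSE 3-2: Q_total=21.33, C_total=8.00, V=2.67; Q3=10.67, Q2=10.67; dissipated=1.778
Total dissipated: 13.931 μJ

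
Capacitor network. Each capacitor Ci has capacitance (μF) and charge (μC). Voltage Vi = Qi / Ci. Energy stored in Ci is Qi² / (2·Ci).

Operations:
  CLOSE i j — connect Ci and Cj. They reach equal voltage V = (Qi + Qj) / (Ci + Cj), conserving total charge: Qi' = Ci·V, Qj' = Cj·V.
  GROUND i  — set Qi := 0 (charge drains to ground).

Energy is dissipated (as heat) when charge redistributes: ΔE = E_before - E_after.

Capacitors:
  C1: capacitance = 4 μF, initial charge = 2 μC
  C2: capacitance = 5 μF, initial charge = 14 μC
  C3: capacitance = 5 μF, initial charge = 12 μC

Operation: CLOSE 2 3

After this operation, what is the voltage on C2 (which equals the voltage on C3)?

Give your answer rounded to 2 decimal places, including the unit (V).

Answer: 2.60 V

Derivation:
Initial: C1(4μF, Q=2μC, V=0.50V), C2(5μF, Q=14μC, V=2.80V), C3(5μF, Q=12μC, V=2.40V)
Op 1: CLOSE 2-3: Q_total=26.00, C_total=10.00, V=2.60; Q2=13.00, Q3=13.00; dissipated=0.200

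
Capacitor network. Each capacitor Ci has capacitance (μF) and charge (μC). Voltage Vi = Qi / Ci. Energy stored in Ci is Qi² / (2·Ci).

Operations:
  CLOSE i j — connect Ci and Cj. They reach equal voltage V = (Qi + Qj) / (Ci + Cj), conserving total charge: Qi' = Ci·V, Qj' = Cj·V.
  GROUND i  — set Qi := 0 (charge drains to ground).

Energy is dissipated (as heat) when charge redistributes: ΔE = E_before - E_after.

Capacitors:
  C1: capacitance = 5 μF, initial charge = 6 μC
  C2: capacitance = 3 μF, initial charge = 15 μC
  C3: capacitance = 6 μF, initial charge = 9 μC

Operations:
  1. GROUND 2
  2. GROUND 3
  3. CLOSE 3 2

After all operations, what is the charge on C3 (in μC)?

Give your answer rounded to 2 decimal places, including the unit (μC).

Answer: 0.00 μC

Derivation:
Initial: C1(5μF, Q=6μC, V=1.20V), C2(3μF, Q=15μC, V=5.00V), C3(6μF, Q=9μC, V=1.50V)
Op 1: GROUND 2: Q2=0; energy lost=37.500
Op 2: GROUND 3: Q3=0; energy lost=6.750
Op 3: CLOSE 3-2: Q_total=0.00, C_total=9.00, V=0.00; Q3=0.00, Q2=0.00; dissipated=0.000
Final charges: Q1=6.00, Q2=0.00, Q3=0.00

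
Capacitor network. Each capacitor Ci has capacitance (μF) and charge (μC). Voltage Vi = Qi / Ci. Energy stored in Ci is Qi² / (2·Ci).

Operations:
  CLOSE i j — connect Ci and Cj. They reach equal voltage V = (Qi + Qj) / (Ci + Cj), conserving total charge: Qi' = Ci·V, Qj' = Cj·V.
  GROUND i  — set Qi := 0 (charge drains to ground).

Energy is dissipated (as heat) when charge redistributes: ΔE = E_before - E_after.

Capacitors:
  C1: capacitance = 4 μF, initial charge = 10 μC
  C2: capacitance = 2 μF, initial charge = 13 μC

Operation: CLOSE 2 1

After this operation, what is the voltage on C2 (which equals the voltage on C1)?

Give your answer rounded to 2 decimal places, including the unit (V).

Initial: C1(4μF, Q=10μC, V=2.50V), C2(2μF, Q=13μC, V=6.50V)
Op 1: CLOSE 2-1: Q_total=23.00, C_total=6.00, V=3.83; Q2=7.67, Q1=15.33; dissipated=10.667

Answer: 3.83 V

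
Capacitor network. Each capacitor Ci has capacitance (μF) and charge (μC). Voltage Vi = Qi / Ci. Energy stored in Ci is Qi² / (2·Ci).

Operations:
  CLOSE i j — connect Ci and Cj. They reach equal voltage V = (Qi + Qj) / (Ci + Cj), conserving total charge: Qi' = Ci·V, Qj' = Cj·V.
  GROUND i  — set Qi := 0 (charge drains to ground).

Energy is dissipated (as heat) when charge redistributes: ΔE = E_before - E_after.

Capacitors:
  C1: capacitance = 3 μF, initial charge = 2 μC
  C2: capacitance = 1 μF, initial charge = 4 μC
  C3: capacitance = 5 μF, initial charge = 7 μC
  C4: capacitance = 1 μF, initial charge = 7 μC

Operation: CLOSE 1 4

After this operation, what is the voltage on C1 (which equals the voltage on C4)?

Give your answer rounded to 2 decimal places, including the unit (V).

Answer: 2.25 V

Derivation:
Initial: C1(3μF, Q=2μC, V=0.67V), C2(1μF, Q=4μC, V=4.00V), C3(5μF, Q=7μC, V=1.40V), C4(1μF, Q=7μC, V=7.00V)
Op 1: CLOSE 1-4: Q_total=9.00, C_total=4.00, V=2.25; Q1=6.75, Q4=2.25; dissipated=15.042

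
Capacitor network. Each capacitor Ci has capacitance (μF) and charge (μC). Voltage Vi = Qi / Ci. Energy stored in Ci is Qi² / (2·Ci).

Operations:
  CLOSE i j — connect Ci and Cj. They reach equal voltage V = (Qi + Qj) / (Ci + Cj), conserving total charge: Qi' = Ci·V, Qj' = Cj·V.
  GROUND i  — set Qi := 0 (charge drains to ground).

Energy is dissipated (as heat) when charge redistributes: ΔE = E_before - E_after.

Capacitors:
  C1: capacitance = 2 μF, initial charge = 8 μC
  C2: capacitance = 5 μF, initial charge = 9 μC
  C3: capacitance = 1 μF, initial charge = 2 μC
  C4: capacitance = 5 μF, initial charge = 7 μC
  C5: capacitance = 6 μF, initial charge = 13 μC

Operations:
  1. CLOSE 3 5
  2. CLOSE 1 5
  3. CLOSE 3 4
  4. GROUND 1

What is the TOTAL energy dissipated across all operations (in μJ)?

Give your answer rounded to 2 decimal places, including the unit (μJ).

Initial: C1(2μF, Q=8μC, V=4.00V), C2(5μF, Q=9μC, V=1.80V), C3(1μF, Q=2μC, V=2.00V), C4(5μF, Q=7μC, V=1.40V), C5(6μF, Q=13μC, V=2.17V)
Op 1: CLOSE 3-5: Q_total=15.00, C_total=7.00, V=2.14; Q3=2.14, Q5=12.86; dissipated=0.012
Op 2: CLOSE 1-5: Q_total=20.86, C_total=8.00, V=2.61; Q1=5.21, Q5=15.64; dissipated=2.587
Op 3: CLOSE 3-4: Q_total=9.14, C_total=6.00, V=1.52; Q3=1.52, Q4=7.62; dissipated=0.230
Op 4: GROUND 1: Q1=0; energy lost=6.797
Total dissipated: 9.626 μJ

Answer: 9.63 μJ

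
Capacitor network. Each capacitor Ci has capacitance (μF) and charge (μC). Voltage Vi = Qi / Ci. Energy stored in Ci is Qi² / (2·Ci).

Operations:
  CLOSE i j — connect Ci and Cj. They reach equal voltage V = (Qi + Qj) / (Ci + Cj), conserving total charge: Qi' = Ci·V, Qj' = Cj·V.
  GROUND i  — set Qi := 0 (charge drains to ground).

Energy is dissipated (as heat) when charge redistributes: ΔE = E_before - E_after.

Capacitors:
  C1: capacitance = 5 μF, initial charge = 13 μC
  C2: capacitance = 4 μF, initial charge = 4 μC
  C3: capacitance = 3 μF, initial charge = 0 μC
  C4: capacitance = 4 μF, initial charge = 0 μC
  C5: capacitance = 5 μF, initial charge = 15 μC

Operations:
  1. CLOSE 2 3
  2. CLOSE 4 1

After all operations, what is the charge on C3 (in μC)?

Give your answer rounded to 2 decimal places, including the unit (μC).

Initial: C1(5μF, Q=13μC, V=2.60V), C2(4μF, Q=4μC, V=1.00V), C3(3μF, Q=0μC, V=0.00V), C4(4μF, Q=0μC, V=0.00V), C5(5μF, Q=15μC, V=3.00V)
Op 1: CLOSE 2-3: Q_total=4.00, C_total=7.00, V=0.57; Q2=2.29, Q3=1.71; dissipated=0.857
Op 2: CLOSE 4-1: Q_total=13.00, C_total=9.00, V=1.44; Q4=5.78, Q1=7.22; dissipated=7.511
Final charges: Q1=7.22, Q2=2.29, Q3=1.71, Q4=5.78, Q5=15.00

Answer: 1.71 μC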